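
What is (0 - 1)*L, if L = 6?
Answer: -6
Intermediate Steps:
(0 - 1)*L = (0 - 1)*6 = -1*6 = -6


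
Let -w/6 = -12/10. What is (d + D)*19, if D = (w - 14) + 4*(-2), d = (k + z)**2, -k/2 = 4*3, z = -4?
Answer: 73074/5 ≈ 14615.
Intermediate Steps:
k = -24 (k = -8*3 = -2*12 = -24)
d = 784 (d = (-24 - 4)**2 = (-28)**2 = 784)
w = 36/5 (w = -(-72)/10 = -6*(-6/5) = 36/5 ≈ 7.2000)
D = -74/5 (D = (36/5 - 14) + 4*(-2) = -34/5 - 8 = -74/5 ≈ -14.800)
(d + D)*19 = (784 - 74/5)*19 = (3846/5)*19 = 73074/5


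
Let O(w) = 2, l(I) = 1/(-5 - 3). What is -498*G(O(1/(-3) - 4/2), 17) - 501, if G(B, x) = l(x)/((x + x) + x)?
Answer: -33985/68 ≈ -499.78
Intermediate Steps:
l(I) = -1/8 (l(I) = 1/(-8) = -1/8)
G(B, x) = -1/(24*x) (G(B, x) = -1/(8*((x + x) + x)) = -1/(8*(2*x + x)) = -1/(3*x)/8 = -1/(24*x))
-498*G(O(1/(-3) - 4/2), 17) - 501 = -(-83)/(4*17) - 501 = -498*(-1/408) - 501 = 83/68 - 501 = -33985/68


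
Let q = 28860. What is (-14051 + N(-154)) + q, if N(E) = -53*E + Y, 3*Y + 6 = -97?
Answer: 68810/3 ≈ 22937.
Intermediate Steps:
Y = -103/3 (Y = -2 + (⅓)*(-97) = -2 - 97/3 = -103/3 ≈ -34.333)
N(E) = -103/3 - 53*E (N(E) = -53*E - 103/3 = -103/3 - 53*E)
(-14051 + N(-154)) + q = (-14051 + (-103/3 - 53*(-154))) + 28860 = (-14051 + (-103/3 + 8162)) + 28860 = (-14051 + 24383/3) + 28860 = -17770/3 + 28860 = 68810/3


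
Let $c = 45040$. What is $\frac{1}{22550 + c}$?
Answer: $\frac{1}{67590} \approx 1.4795 \cdot 10^{-5}$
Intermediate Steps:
$\frac{1}{22550 + c} = \frac{1}{22550 + 45040} = \frac{1}{67590}$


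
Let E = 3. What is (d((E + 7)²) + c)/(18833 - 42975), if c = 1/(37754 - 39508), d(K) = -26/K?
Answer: 5713/529313350 ≈ 1.0793e-5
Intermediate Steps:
c = -1/1754 (c = 1/(-1754) = -1/1754 ≈ -0.00057013)
(d((E + 7)²) + c)/(18833 - 42975) = (-26/(3 + 7)² - 1/1754)/(18833 - 42975) = (-26/(10²) - 1/1754)/(-24142) = (-26/100 - 1/1754)*(-1/24142) = (-26*1/100 - 1/1754)*(-1/24142) = (-13/50 - 1/1754)*(-1/24142) = -5713/21925*(-1/24142) = 5713/529313350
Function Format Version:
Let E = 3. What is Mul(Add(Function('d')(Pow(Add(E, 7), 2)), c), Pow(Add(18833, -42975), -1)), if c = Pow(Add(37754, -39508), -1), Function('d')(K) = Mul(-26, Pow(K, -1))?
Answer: Rational(5713, 529313350) ≈ 1.0793e-5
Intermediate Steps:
c = Rational(-1, 1754) (c = Pow(-1754, -1) = Rational(-1, 1754) ≈ -0.00057013)
Mul(Add(Function('d')(Pow(Add(E, 7), 2)), c), Pow(Add(18833, -42975), -1)) = Mul(Add(Mul(-26, Pow(Pow(Add(3, 7), 2), -1)), Rational(-1, 1754)), Pow(Add(18833, -42975), -1)) = Mul(Add(Mul(-26, Pow(Pow(10, 2), -1)), Rational(-1, 1754)), Pow(-24142, -1)) = Mul(Add(Mul(-26, Pow(100, -1)), Rational(-1, 1754)), Rational(-1, 24142)) = Mul(Add(Mul(-26, Rational(1, 100)), Rational(-1, 1754)), Rational(-1, 24142)) = Mul(Add(Rational(-13, 50), Rational(-1, 1754)), Rational(-1, 24142)) = Mul(Rational(-5713, 21925), Rational(-1, 24142)) = Rational(5713, 529313350)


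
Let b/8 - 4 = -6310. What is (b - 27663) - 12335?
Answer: -90446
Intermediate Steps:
b = -50448 (b = 32 + 8*(-6310) = 32 - 50480 = -50448)
(b - 27663) - 12335 = (-50448 - 27663) - 12335 = -78111 - 12335 = -90446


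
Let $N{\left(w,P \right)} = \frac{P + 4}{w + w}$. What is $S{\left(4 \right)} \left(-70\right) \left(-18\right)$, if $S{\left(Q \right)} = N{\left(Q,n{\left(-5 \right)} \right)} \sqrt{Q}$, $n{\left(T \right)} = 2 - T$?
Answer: $3465$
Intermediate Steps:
$N{\left(w,P \right)} = \frac{4 + P}{2 w}$
$S{\left(Q \right)} = \frac{11}{2 \sqrt{Q}}$ ($S{\left(Q \right)} = \frac{4 + \left(2 - -5\right)}{2 Q} \sqrt{Q} = \frac{4 + \left(2 + 5\right)}{2 Q} \sqrt{Q} = \frac{4 + 7}{2 Q} \sqrt{Q} = \frac{1}{2} \frac{1}{Q} 11 \sqrt{Q} = \frac{11}{2 Q} \sqrt{Q} = \frac{11}{2 \sqrt{Q}}$)
$S{\left(4 \right)} \left(-70\right) \left(-18\right) = \frac{11}{2 \cdot 2} \left(-70\right) \left(-18\right) = \frac{11}{2} \cdot \frac{1}{2} \left(-70\right) \left(-18\right) = \frac{11}{4} \left(-70\right) \left(-18\right) = \left(- \frac{385}{2}\right) \left(-18\right) = 3465$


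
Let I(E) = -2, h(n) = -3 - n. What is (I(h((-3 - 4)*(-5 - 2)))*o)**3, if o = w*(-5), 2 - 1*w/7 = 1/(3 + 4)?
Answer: 2197000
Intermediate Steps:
w = 13 (w = 14 - 7/(3 + 4) = 14 - 7/7 = 14 - 7*1/7 = 14 - 1 = 13)
o = -65 (o = 13*(-5) = -65)
(I(h((-3 - 4)*(-5 - 2)))*o)**3 = (-2*(-65))**3 = 130**3 = 2197000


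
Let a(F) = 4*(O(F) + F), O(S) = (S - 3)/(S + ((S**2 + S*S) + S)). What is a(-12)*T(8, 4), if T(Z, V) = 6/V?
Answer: -3183/44 ≈ -72.341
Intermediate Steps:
O(S) = (-3 + S)/(2*S + 2*S**2) (O(S) = (-3 + S)/(S + ((S**2 + S**2) + S)) = (-3 + S)/(S + (2*S**2 + S)) = (-3 + S)/(S + (S + 2*S**2)) = (-3 + S)/(2*S + 2*S**2))
a(F) = 4*F + 2*(-3 + F)/(F*(1 + F)) (a(F) = 4*((-3 + F)/(2*F*(1 + F)) + F) = 4*(F + (-3 + F)/(2*F*(1 + F))) = 4*F + 2*(-3 + F)/(F*(1 + F)))
a(-12)*T(8, 4) = (2*(-3 - 12 + 2*(-12)**2*(1 - 12))/(-12*(1 - 12)))*(6/4) = (2*(-1/12)*(-3 - 12 + 2*144*(-11))/(-11))*(6*(1/4)) = (2*(-1/12)*(-1/11)*(-3 - 12 - 3168))*(3/2) = (2*(-1/12)*(-1/11)*(-3183))*(3/2) = -1061/22*3/2 = -3183/44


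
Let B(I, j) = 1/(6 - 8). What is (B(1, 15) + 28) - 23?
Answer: 9/2 ≈ 4.5000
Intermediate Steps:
B(I, j) = -1/2 (B(I, j) = 1/(-2) = -1/2)
(B(1, 15) + 28) - 23 = (-1/2 + 28) - 23 = 55/2 - 23 = 9/2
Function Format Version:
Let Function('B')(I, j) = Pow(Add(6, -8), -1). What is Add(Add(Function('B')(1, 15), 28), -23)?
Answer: Rational(9, 2) ≈ 4.5000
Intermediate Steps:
Function('B')(I, j) = Rational(-1, 2) (Function('B')(I, j) = Pow(-2, -1) = Rational(-1, 2))
Add(Add(Function('B')(1, 15), 28), -23) = Add(Add(Rational(-1, 2), 28), -23) = Add(Rational(55, 2), -23) = Rational(9, 2)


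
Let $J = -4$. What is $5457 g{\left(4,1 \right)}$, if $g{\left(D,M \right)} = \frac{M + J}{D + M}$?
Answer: $- \frac{16371}{5} \approx -3274.2$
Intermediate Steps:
$g{\left(D,M \right)} = \frac{-4 + M}{D + M}$ ($g{\left(D,M \right)} = \frac{M - 4}{D + M} = \frac{-4 + M}{D + M}$)
$5457 g{\left(4,1 \right)} = 5457 \frac{-4 + 1}{4 + 1} = 5457 \cdot \frac{1}{5} \left(-3\right) = 5457 \left(- \frac{3}{5}\right) = - \frac{16371}{5}$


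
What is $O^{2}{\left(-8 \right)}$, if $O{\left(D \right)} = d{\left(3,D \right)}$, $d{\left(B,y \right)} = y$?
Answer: $64$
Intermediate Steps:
$O{\left(D \right)} = D$
$O^{2}{\left(-8 \right)} = \left(-8\right)^{2} = 64$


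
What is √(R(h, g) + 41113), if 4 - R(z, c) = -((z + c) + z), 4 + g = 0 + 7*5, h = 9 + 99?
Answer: 6*√1149 ≈ 203.38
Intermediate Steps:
h = 108
g = 31 (g = -4 + (0 + 7*5) = -4 + (0 + 35) = -4 + 35 = 31)
R(z, c) = 4 + c + 2*z (R(z, c) = 4 - (-1)*((z + c) + z) = 4 - (-1)*((c + z) + z) = 4 - (-1)*(c + 2*z) = 4 - (-c - 2*z) = 4 + (c + 2*z) = 4 + c + 2*z)
√(R(h, g) + 41113) = √((4 + 31 + 2*108) + 41113) = √((4 + 31 + 216) + 41113) = √(251 + 41113) = √41364 = 6*√1149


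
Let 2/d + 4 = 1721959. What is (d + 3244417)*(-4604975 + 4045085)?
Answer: -208530660048296262/114797 ≈ -1.8165e+12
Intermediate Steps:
d = 2/1721955 (d = 2/(-4 + 1721959) = 2/1721955 ≈ 1.1615e-6)
(d + 3244417)*(-4604975 + 4045085) = (2/1721955 + 3244417)*(-4604975 + 4045085) = (5586740075237/1721955)*(-559890) = -208530660048296262/114797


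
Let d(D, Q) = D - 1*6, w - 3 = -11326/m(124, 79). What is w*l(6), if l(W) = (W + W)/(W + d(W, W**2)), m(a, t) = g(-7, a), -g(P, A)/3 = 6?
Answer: 11380/9 ≈ 1264.4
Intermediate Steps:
g(P, A) = -18 (g(P, A) = -3*6 = -18)
m(a, t) = -18
w = 5690/9 (w = 3 - 11326/(-18) = 3 - 11326*(-1/18) = 3 + 5663/9 = 5690/9 ≈ 632.22)
d(D, Q) = -6 + D (d(D, Q) = D - 6 = -6 + D)
l(W) = 2*W/(-6 + 2*W) (l(W) = (W + W)/(W + (-6 + W)) = (2*W)/(-6 + 2*W) = 2*W/(-6 + 2*W))
w*l(6) = 5690*(6/(-3 + 6))/9 = 5690*(6/3)/9 = 5690*(6*(1/3))/9 = (5690/9)*2 = 11380/9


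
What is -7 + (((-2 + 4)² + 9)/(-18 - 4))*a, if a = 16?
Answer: -181/11 ≈ -16.455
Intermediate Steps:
-7 + (((-2 + 4)² + 9)/(-18 - 4))*a = -7 + (((-2 + 4)² + 9)/(-18 - 4))*16 = -7 + ((2² + 9)/(-22))*16 = -7 + ((4 + 9)*(-1/22))*16 = -7 + (13*(-1/22))*16 = -7 - 13/22*16 = -7 - 104/11 = -181/11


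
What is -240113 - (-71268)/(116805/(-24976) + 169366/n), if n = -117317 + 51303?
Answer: -1492328832043435/5970425243 ≈ -2.4995e+5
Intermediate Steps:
n = -66014
-240113 - (-71268)/(116805/(-24976) + 169366/n) = -240113 - (-71268)/(116805/(-24976) + 169366/(-66014)) = -240113 - (-71268)/(116805*(-1/24976) + 169366*(-1/66014)) = -240113 - (-71268)/(-116805/24976 - 84683/33007) = -240113 - (-71268)/(-5970425243/824382832) = -240113 - (-71268)*(-824382832)/5970425243 = -240113 - 1*58752115670976/5970425243 = -240113 - 58752115670976/5970425243 = -1492328832043435/5970425243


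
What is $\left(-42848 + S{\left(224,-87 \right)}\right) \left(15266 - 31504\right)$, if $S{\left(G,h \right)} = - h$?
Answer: $694353118$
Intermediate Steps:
$\left(-42848 + S{\left(224,-87 \right)}\right) \left(15266 - 31504\right) = \left(-42848 - -87\right) \left(15266 - 31504\right) = \left(-42848 + 87\right) \left(-16238\right) = \left(-42761\right) \left(-16238\right) = 694353118$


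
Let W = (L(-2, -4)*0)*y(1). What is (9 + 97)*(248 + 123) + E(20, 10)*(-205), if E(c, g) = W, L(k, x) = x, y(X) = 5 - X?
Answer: 39326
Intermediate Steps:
W = 0 (W = (-4*0)*(5 - 1*1) = 0*(5 - 1) = 0*4 = 0)
E(c, g) = 0
(9 + 97)*(248 + 123) + E(20, 10)*(-205) = (9 + 97)*(248 + 123) + 0*(-205) = 106*371 + 0 = 39326 + 0 = 39326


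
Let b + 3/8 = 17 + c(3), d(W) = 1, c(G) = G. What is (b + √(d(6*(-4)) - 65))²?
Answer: 20553/64 + 314*I ≈ 321.14 + 314.0*I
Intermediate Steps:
b = 157/8 (b = -3/8 + (17 + 3) = -3/8 + 20 = 157/8 ≈ 19.625)
(b + √(d(6*(-4)) - 65))² = (157/8 + √(1 - 65))² = (157/8 + √(-64))² = (157/8 + 8*I)²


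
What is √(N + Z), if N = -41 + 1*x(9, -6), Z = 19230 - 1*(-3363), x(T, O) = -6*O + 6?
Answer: √22594 ≈ 150.31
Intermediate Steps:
x(T, O) = 6 - 6*O
Z = 22593 (Z = 19230 + 3363 = 22593)
N = 1 (N = -41 + 1*(6 - 6*(-6)) = -41 + 1*(6 + 36) = -41 + 1*42 = -41 + 42 = 1)
√(N + Z) = √(1 + 22593) = √22594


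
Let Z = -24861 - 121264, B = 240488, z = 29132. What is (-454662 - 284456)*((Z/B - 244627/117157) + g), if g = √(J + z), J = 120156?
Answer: 28067793406120959/14087426308 - 1478236*√37322 ≈ -2.8359e+8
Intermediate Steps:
Z = -146125
g = 2*√37322 (g = √(120156 + 29132) = √149288 = 2*√37322 ≈ 386.38)
(-454662 - 284456)*((Z/B - 244627/117157) + g) = (-454662 - 284456)*((-146125/240488 - 244627/117157) + 2*√37322) = -739118*((-146125*1/240488 - 244627*1/117157) + 2*√37322) = -739118*((-146125/240488 - 244627/117157) + 2*√37322) = -739118*(-75949424601/28174852616 + 2*√37322) = 28067793406120959/14087426308 - 1478236*√37322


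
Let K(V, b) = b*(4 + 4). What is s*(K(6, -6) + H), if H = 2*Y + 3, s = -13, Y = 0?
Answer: 585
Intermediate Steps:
K(V, b) = 8*b (K(V, b) = b*8 = 8*b)
H = 3 (H = 2*0 + 3 = 0 + 3 = 3)
s*(K(6, -6) + H) = -13*(8*(-6) + 3) = -13*(-48 + 3) = -13*(-45) = 585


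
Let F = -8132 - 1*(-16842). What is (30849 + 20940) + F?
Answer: 60499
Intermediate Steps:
F = 8710 (F = -8132 + 16842 = 8710)
(30849 + 20940) + F = (30849 + 20940) + 8710 = 51789 + 8710 = 60499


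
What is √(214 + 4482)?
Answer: 2*√1174 ≈ 68.527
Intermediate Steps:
√(214 + 4482) = √4696 = 2*√1174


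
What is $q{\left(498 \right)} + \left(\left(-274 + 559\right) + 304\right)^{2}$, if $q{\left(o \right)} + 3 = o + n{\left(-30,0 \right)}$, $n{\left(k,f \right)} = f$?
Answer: $347416$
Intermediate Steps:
$q{\left(o \right)} = -3 + o$ ($q{\left(o \right)} = -3 + \left(o + 0\right) = -3 + o$)
$q{\left(498 \right)} + \left(\left(-274 + 559\right) + 304\right)^{2} = \left(-3 + 498\right) + \left(\left(-274 + 559\right) + 304\right)^{2} = 495 + \left(285 + 304\right)^{2} = 495 + 589^{2} = 495 + 346921 = 347416$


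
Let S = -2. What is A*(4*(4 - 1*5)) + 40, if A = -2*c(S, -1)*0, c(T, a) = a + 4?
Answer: 40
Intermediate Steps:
c(T, a) = 4 + a
A = 0 (A = -2*(4 - 1)*0 = -2*3*0 = -6*0 = 0)
A*(4*(4 - 1*5)) + 40 = 0*(4*(4 - 1*5)) + 40 = 0*(4*(4 - 5)) + 40 = 0*(4*(-1)) + 40 = 0*(-4) + 40 = 0 + 40 = 40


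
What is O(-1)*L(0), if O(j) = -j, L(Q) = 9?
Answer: 9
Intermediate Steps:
O(-1)*L(0) = -1*(-1)*9 = 1*9 = 9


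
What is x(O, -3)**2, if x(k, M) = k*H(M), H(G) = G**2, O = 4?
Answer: 1296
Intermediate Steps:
x(k, M) = k*M**2
x(O, -3)**2 = (4*(-3)**2)**2 = (4*9)**2 = 36**2 = 1296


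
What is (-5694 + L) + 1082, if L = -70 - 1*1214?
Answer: -5896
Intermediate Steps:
L = -1284 (L = -70 - 1214 = -1284)
(-5694 + L) + 1082 = (-5694 - 1284) + 1082 = -6978 + 1082 = -5896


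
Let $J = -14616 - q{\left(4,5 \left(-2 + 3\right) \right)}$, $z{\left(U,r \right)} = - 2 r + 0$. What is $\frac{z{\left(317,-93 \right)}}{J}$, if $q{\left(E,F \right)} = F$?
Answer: $- \frac{186}{14621} \approx -0.012721$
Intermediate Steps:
$z{\left(U,r \right)} = - 2 r$
$J = -14621$ ($J = -14616 - 5 \left(-2 + 3\right) = -14616 - 5 \cdot 1 = -14616 - 5 = -14621$)
$\frac{z{\left(317,-93 \right)}}{J} = \frac{\left(-2\right) \left(-93\right)}{-14621} = 186 \left(- \frac{1}{14621}\right) = - \frac{186}{14621}$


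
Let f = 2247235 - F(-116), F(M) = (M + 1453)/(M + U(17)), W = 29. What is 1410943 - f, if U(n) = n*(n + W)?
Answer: -556969135/666 ≈ -8.3629e+5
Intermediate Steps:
U(n) = n*(29 + n) (U(n) = n*(n + 29) = n*(29 + n))
F(M) = (1453 + M)/(782 + M) (F(M) = (M + 1453)/(M + 17*(29 + 17)) = (1453 + M)/(M + 17*46) = (1453 + M)/(M + 782) = (1453 + M)/(782 + M))
f = 1496657173/666 (f = 2247235 - (1453 - 116)/(782 - 116) = 2247235 - 1337/666 = 1496657173/666 ≈ 2.2472e+6)
1410943 - f = 1410943 - 1*1496657173/666 = 1410943 - 1496657173/666 = -556969135/666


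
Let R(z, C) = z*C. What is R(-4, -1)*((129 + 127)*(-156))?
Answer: -159744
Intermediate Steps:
R(z, C) = C*z
R(-4, -1)*((129 + 127)*(-156)) = (-1*(-4))*((129 + 127)*(-156)) = 4*(256*(-156)) = 4*(-39936) = -159744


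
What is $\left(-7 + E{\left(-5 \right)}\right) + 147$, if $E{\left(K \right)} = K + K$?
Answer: $130$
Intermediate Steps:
$E{\left(K \right)} = 2 K$
$\left(-7 + E{\left(-5 \right)}\right) + 147 = \left(-7 + 2 \left(-5\right)\right) + 147 = \left(-7 - 10\right) + 147 = -17 + 147 = 130$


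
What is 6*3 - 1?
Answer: 17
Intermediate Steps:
6*3 - 1 = 18 - 1 = 17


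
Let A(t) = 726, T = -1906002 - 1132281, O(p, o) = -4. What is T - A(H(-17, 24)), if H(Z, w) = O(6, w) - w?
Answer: -3039009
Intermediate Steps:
H(Z, w) = -4 - w
T = -3038283
T - A(H(-17, 24)) = -3038283 - 1*726 = -3038283 - 726 = -3039009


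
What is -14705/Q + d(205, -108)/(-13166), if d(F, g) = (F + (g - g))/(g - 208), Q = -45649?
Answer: 61188863525/189920655944 ≈ 0.32218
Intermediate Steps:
d(F, g) = F/(-208 + g) (d(F, g) = (F + 0)/(-208 + g) = F/(-208 + g))
-14705/Q + d(205, -108)/(-13166) = -14705/(-45649) + (205/(-208 - 108))/(-13166) = -14705*(-1/45649) + (205/(-316))*(-1/13166) = 14705/45649 + (205*(-1/316))*(-1/13166) = 14705/45649 - 205/316*(-1/13166) = 14705/45649 + 205/4160456 = 61188863525/189920655944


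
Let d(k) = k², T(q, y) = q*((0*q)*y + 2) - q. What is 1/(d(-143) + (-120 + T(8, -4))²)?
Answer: 1/32993 ≈ 3.0309e-5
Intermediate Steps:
T(q, y) = q (T(q, y) = q*(0*y + 2) - q = q*(0 + 2) - q = q*2 - q = 2*q - q = q)
1/(d(-143) + (-120 + T(8, -4))²) = 1/((-143)² + (-120 + 8)²) = 1/(20449 + (-112)²) = 1/(20449 + 12544) = 1/32993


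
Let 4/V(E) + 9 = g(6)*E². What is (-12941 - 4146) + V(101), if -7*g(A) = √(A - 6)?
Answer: -153787/9 ≈ -17087.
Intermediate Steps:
g(A) = -√(-6 + A)/7 (g(A) = -√(A - 6)/7 = -√(-6 + A)/7)
V(E) = -4/9 (V(E) = 4/(-9 + (-√(-6 + 6)/7)*E²) = 4/(-9 + (-√0/7)*E²) = 4/(-9 + (-⅐*0)*E²) = 4/(-9 + 0*E²) = 4/(-9 + 0) = 4/(-9) = 4*(-⅑) = -4/9)
(-12941 - 4146) + V(101) = (-12941 - 4146) - 4/9 = -17087 - 4/9 = -153787/9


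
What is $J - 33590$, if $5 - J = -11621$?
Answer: $-21964$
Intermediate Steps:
$J = 11626$ ($J = 5 - -11621 = 5 + 11621 = 11626$)
$J - 33590 = 11626 - 33590 = -21964$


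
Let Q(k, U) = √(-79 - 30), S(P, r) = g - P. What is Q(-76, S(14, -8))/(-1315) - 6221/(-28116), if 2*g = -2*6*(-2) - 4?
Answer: 6221/28116 - I*√109/1315 ≈ 0.22126 - 0.0079394*I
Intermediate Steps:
g = 10 (g = (-2*6*(-2) - 4)/2 = (-12*(-2) - 4)/2 = (24 - 4)/2 = (½)*20 = 10)
S(P, r) = 10 - P
Q(k, U) = I*√109 (Q(k, U) = √(-109) = I*√109)
Q(-76, S(14, -8))/(-1315) - 6221/(-28116) = (I*√109)/(-1315) - 6221/(-28116) = (I*√109)*(-1/1315) - 6221*(-1/28116) = -I*√109/1315 + 6221/28116 = 6221/28116 - I*√109/1315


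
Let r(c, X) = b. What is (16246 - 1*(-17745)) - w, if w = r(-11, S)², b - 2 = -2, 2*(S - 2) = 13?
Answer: 33991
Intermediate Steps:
S = 17/2 (S = 2 + (½)*13 = 2 + 13/2 = 17/2 ≈ 8.5000)
b = 0 (b = 2 - 2 = 0)
r(c, X) = 0
w = 0 (w = 0² = 0)
(16246 - 1*(-17745)) - w = (16246 - 1*(-17745)) - 1*0 = (16246 + 17745) + 0 = 33991 + 0 = 33991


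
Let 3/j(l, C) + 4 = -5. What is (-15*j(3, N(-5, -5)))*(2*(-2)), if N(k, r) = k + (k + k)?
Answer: -20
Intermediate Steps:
N(k, r) = 3*k (N(k, r) = k + 2*k = 3*k)
j(l, C) = -1/3 (j(l, C) = 3/(-4 - 5) = 3/(-9) = 3*(-1/9) = -1/3)
(-15*j(3, N(-5, -5)))*(2*(-2)) = (-15*(-1/3))*(2*(-2)) = 5*(-4) = -20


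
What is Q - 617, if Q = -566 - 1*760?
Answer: -1943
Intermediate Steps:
Q = -1326 (Q = -566 - 760 = -1326)
Q - 617 = -1326 - 617 = -1943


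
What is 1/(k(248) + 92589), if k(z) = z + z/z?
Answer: 1/92838 ≈ 1.0771e-5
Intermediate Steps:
k(z) = 1 + z (k(z) = z + 1 = 1 + z)
1/(k(248) + 92589) = 1/((1 + 248) + 92589) = 1/(249 + 92589) = 1/92838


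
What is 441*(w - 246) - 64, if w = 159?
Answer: -38431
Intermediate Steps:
441*(w - 246) - 64 = 441*(159 - 246) - 64 = 441*(-87) - 64 = -38367 - 64 = -38431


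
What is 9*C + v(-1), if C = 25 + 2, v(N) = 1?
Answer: 244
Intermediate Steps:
C = 27
9*C + v(-1) = 9*27 + 1 = 243 + 1 = 244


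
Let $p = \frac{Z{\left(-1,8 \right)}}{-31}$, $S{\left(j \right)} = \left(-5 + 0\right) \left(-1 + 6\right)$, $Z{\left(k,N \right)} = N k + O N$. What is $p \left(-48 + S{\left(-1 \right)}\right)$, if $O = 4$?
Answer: $\frac{1752}{31} \approx 56.516$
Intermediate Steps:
$Z{\left(k,N \right)} = 4 N + N k$ ($Z{\left(k,N \right)} = N k + 4 N = 4 N + N k$)
$S{\left(j \right)} = -25$ ($S{\left(j \right)} = \left(-5\right) 5 = -25$)
$p = - \frac{24}{31}$ ($p = \frac{8 \left(4 - 1\right)}{-31} = 8 \cdot 3 \left(- \frac{1}{31}\right) = 24 \left(- \frac{1}{31}\right) = - \frac{24}{31} \approx -0.77419$)
$p \left(-48 + S{\left(-1 \right)}\right) = - \frac{24 \left(-48 - 25\right)}{31} = \left(- \frac{24}{31}\right) \left(-73\right) = \frac{1752}{31}$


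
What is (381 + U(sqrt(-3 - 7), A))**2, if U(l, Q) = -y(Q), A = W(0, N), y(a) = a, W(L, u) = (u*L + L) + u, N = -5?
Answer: 148996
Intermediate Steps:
W(L, u) = L + u + L*u (W(L, u) = (L*u + L) + u = (L + L*u) + u = L + u + L*u)
A = -5 (A = 0 - 5 + 0*(-5) = 0 - 5 + 0 = -5)
U(l, Q) = -Q
(381 + U(sqrt(-3 - 7), A))**2 = (381 - 1*(-5))**2 = (381 + 5)**2 = 386**2 = 148996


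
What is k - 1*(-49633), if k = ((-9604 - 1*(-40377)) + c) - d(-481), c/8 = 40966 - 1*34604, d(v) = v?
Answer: 131783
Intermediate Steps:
c = 50896 (c = 8*(40966 - 1*34604) = 8*(40966 - 34604) = 8*6362 = 50896)
k = 82150 (k = ((-9604 - 1*(-40377)) + 50896) - 1*(-481) = ((-9604 + 40377) + 50896) + 481 = (30773 + 50896) + 481 = 81669 + 481 = 82150)
k - 1*(-49633) = 82150 - 1*(-49633) = 82150 + 49633 = 131783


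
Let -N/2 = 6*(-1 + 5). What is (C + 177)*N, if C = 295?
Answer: -22656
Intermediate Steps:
N = -48 (N = -12*(-1 + 5) = -12*4 = -2*24 = -48)
(C + 177)*N = (295 + 177)*(-48) = 472*(-48) = -22656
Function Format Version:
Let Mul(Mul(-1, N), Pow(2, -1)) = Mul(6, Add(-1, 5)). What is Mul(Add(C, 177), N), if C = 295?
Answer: -22656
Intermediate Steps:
N = -48 (N = Mul(-2, Mul(6, Add(-1, 5))) = Mul(-2, Mul(6, 4)) = Mul(-2, 24) = -48)
Mul(Add(C, 177), N) = Mul(Add(295, 177), -48) = Mul(472, -48) = -22656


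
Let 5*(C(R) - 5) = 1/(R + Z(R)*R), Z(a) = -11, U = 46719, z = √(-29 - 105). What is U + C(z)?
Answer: 46724 + I*√134/6700 ≈ 46724.0 + 0.0017277*I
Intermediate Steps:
z = I*√134 (z = √(-134) = I*√134 ≈ 11.576*I)
C(R) = 5 - 1/(50*R) (C(R) = 5 + 1/(5*(R - 11*R)) = 5 + 1/(5*((-10*R))) = 5 + (-1/(10*R))/5 = 5 - 1/(50*R))
U + C(z) = 46719 + (5 - (-I*√134/134)/50) = 46719 + (5 - (-1)*I*√134/6700) = 46719 + (5 + I*√134/6700) = 46724 + I*√134/6700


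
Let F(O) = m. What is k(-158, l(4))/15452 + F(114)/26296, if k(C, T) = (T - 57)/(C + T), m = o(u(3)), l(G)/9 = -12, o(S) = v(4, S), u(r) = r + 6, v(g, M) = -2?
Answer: -25537/711070136 ≈ -3.5913e-5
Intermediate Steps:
u(r) = 6 + r
o(S) = -2
l(G) = -108 (l(G) = 9*(-12) = -108)
m = -2
F(O) = -2
k(C, T) = (-57 + T)/(C + T)
k(-158, l(4))/15452 + F(114)/26296 = ((-57 - 108)/(-158 - 108))/15452 - 2/26296 = (-165/(-266))*(1/15452) - 2*1/26296 = -1/266*(-165)*(1/15452) - 1/13148 = (165/266)*(1/15452) - 1/13148 = 165/4110232 - 1/13148 = -25537/711070136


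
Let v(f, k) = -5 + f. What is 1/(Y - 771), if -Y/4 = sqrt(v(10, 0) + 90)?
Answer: -771/592921 + 4*sqrt(95)/592921 ≈ -0.0012346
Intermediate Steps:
Y = -4*sqrt(95) (Y = -4*sqrt((-5 + 10) + 90) = -4*sqrt(5 + 90) = -4*sqrt(95) ≈ -38.987)
1/(Y - 771) = 1/(-4*sqrt(95) - 771) = 1/(-771 - 4*sqrt(95))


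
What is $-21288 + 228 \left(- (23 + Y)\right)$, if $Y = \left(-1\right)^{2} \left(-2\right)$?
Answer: $-26076$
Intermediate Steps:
$Y = -2$ ($Y = 1 \left(-2\right) = -2$)
$-21288 + 228 \left(- (23 + Y)\right) = -21288 + 228 \left(- (23 - 2)\right) = -21288 + 228 \left(\left(-1\right) 21\right) = -21288 + 228 \left(-21\right) = -21288 - 4788 = -26076$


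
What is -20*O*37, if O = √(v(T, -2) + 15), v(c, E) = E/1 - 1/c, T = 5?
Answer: -1184*√5 ≈ -2647.5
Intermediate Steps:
v(c, E) = E - 1/c (v(c, E) = E*1 - 1/c = E - 1/c)
O = 8*√5/5 (O = √((-2 - 1/5) + 15) = √((-2 - 1*⅕) + 15) = √((-2 - ⅕) + 15) = √(-11/5 + 15) = √(64/5) = 8*√5/5 ≈ 3.5777)
-20*O*37 = -32*√5*37 = -1184*√5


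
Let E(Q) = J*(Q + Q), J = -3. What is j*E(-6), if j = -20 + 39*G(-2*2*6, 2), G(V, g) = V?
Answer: -34416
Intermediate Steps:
E(Q) = -6*Q (E(Q) = -3*(Q + Q) = -6*Q)
j = -956 (j = -20 + 39*(-2*2*6) = -20 + 39*(-4*6) = -20 + 39*(-24) = -20 - 936 = -956)
j*E(-6) = -(-5736)*(-6) = -956*36 = -34416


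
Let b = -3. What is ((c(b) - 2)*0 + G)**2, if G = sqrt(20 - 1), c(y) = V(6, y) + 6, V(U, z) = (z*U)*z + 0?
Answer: 19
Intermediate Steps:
V(U, z) = U*z**2 (V(U, z) = (U*z)*z + 0 = U*z**2 + 0 = U*z**2)
c(y) = 6 + 6*y**2 (c(y) = 6*y**2 + 6 = 6 + 6*y**2)
G = sqrt(19) ≈ 4.3589
((c(b) - 2)*0 + G)**2 = (((6 + 6*(-3)**2) - 2)*0 + sqrt(19))**2 = (((6 + 6*9) - 2)*0 + sqrt(19))**2 = (((6 + 54) - 2)*0 + sqrt(19))**2 = ((60 - 2)*0 + sqrt(19))**2 = (58*0 + sqrt(19))**2 = (0 + sqrt(19))**2 = (sqrt(19))**2 = 19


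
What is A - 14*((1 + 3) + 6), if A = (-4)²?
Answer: -124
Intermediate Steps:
A = 16
A - 14*((1 + 3) + 6) = 16 - 14*((1 + 3) + 6) = 16 - 14*(4 + 6) = 16 - 14*10 = 16 - 140 = -124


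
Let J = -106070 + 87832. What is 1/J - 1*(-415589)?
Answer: 7579512181/18238 ≈ 4.1559e+5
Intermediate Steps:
J = -18238
1/J - 1*(-415589) = 1/(-18238) - 1*(-415589) = -1/18238 + 415589 = 7579512181/18238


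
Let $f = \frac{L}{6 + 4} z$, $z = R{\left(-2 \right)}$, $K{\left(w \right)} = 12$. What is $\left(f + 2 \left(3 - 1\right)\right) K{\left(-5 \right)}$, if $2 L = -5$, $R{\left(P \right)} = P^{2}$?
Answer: $36$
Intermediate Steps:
$L = - \frac{5}{2}$ ($L = \frac{1}{2} \left(-5\right) = - \frac{5}{2} \approx -2.5$)
$z = 4$ ($z = \left(-2\right)^{2} = 4$)
$f = -1$ ($f = \frac{1}{6 + 4} \left(- \frac{5}{2}\right) 4 = \frac{1}{10} \left(- \frac{5}{2}\right) 4 = \left(- \frac{1}{4}\right) 4 = -1$)
$\left(f + 2 \left(3 - 1\right)\right) K{\left(-5 \right)} = \left(-1 + 2 \left(3 - 1\right)\right) 12 = \left(-1 + 2 \cdot 2\right) 12 = \left(-1 + 4\right) 12 = 3 \cdot 12 = 36$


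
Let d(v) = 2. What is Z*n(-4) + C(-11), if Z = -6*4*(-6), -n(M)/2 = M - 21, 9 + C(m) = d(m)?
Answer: 7193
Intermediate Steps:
C(m) = -7 (C(m) = -9 + 2 = -7)
n(M) = 42 - 2*M (n(M) = -2*(M - 21) = -2*(-21 + M) = 42 - 2*M)
Z = 144 (Z = -24*(-6) = 144)
Z*n(-4) + C(-11) = 144*(42 - 2*(-4)) - 7 = 144*(42 + 8) - 7 = 144*50 - 7 = 7200 - 7 = 7193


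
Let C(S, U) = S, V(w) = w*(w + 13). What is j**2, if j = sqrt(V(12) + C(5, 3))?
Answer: 305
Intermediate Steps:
V(w) = w*(13 + w)
j = sqrt(305) (j = sqrt(12*(13 + 12) + 5) = sqrt(12*25 + 5) = sqrt(300 + 5) = sqrt(305) ≈ 17.464)
j**2 = (sqrt(305))**2 = 305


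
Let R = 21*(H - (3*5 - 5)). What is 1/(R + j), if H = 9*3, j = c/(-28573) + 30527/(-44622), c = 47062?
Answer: 1274984406/452197184407 ≈ 0.0028195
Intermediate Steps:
j = -2972248535/1274984406 (j = 47062/(-28573) + 30527/(-44622) = 47062*(-1/28573) + 30527*(-1/44622) = -47062/28573 - 30527/44622 = -2972248535/1274984406 ≈ -2.3312)
H = 27
R = 357 (R = 21*(27 - (3*5 - 5)) = 21*(27 - (15 - 5)) = 21*(27 - 1*10) = 21*(27 - 10) = 21*17 = 357)
1/(R + j) = 1/(357 - 2972248535/1274984406) = 1/(452197184407/1274984406) = 1274984406/452197184407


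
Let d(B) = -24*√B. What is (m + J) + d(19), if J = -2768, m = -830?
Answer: -3598 - 24*√19 ≈ -3702.6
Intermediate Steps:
(m + J) + d(19) = (-830 - 2768) - 24*√19 = -3598 - 24*√19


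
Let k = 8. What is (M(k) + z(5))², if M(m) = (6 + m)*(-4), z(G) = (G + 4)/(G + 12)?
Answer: 889249/289 ≈ 3077.0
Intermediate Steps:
z(G) = (4 + G)/(12 + G)
M(m) = -24 - 4*m
(M(k) + z(5))² = ((-24 - 4*8) + (4 + 5)/(12 + 5))² = ((-24 - 32) + 9/17)² = (-56 + (1/17)*9)² = (-56 + 9/17)² = (-943/17)² = 889249/289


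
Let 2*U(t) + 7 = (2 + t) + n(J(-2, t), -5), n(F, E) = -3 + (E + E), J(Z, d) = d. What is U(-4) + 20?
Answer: 9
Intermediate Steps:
n(F, E) = -3 + 2*E
U(t) = -9 + t/2 (U(t) = -7/2 + ((2 + t) + (-3 + 2*(-5)))/2 = -7/2 + ((2 + t) + (-3 - 10))/2 = -7/2 + ((2 + t) - 13)/2 = -7/2 + (-11 + t)/2 = -7/2 + (-11/2 + t/2) = -9 + t/2)
U(-4) + 20 = (-9 + (1/2)*(-4)) + 20 = (-9 - 2) + 20 = -11 + 20 = 9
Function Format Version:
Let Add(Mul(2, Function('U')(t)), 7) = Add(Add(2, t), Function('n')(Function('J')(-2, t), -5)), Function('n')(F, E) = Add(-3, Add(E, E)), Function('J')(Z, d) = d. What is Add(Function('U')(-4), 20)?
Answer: 9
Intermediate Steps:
Function('n')(F, E) = Add(-3, Mul(2, E))
Function('U')(t) = Add(-9, Mul(Rational(1, 2), t)) (Function('U')(t) = Add(Rational(-7, 2), Mul(Rational(1, 2), Add(Add(2, t), Add(-3, Mul(2, -5))))) = Add(Rational(-7, 2), Mul(Rational(1, 2), Add(Add(2, t), Add(-3, -10)))) = Add(Rational(-7, 2), Mul(Rational(1, 2), Add(Add(2, t), -13))) = Add(Rational(-7, 2), Mul(Rational(1, 2), Add(-11, t))) = Add(Rational(-7, 2), Add(Rational(-11, 2), Mul(Rational(1, 2), t))) = Add(-9, Mul(Rational(1, 2), t)))
Add(Function('U')(-4), 20) = Add(Add(-9, Mul(Rational(1, 2), -4)), 20) = Add(Add(-9, -2), 20) = Add(-11, 20) = 9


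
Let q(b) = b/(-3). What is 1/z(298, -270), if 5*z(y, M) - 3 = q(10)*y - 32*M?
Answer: 15/22949 ≈ 0.00065362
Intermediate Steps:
q(b) = -b/3 (q(b) = b*(-1/3) = -b/3)
z(y, M) = 3/5 - 32*M/5 - 2*y/3 (z(y, M) = 3/5 + ((-1/3*10)*y - 32*M)/5 = 3/5 + (-10*y/3 - 32*M)/5 = 3/5 + (-32*M - 10*y/3)/5 = 3/5 + (-32*M/5 - 2*y/3) = 3/5 - 32*M/5 - 2*y/3)
1/z(298, -270) = 1/(3/5 - 32/5*(-270) - 2/3*298) = 1/(3/5 + 1728 - 596/3) = 1/(22949/15) = 15/22949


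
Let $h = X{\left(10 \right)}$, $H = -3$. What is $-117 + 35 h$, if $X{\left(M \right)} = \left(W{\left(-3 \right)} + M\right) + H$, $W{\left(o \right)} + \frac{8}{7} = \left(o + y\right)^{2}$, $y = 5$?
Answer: $228$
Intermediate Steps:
$W{\left(o \right)} = - \frac{8}{7} + \left(5 + o\right)^{2}$ ($W{\left(o \right)} = - \frac{8}{7} + \left(o + 5\right)^{2} = - \frac{8}{7} + \left(5 + o\right)^{2}$)
$X{\left(M \right)} = - \frac{1}{7} + M$ ($X{\left(M \right)} = \left(\left(- \frac{8}{7} + \left(5 - 3\right)^{2}\right) + M\right) - 3 = \left(\left(- \frac{8}{7} + 2^{2}\right) + M\right) - 3 = \left(\left(- \frac{8}{7} + 4\right) + M\right) - 3 = \left(\frac{20}{7} + M\right) - 3 = - \frac{1}{7} + M$)
$h = \frac{69}{7}$ ($h = - \frac{1}{7} + 10 = \frac{69}{7} \approx 9.8571$)
$-117 + 35 h = -117 + 35 \cdot \frac{69}{7} = -117 + 345 = 228$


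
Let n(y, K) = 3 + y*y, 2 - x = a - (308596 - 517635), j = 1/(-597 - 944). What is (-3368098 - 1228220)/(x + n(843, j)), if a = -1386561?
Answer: -766053/314696 ≈ -2.4343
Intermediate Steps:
j = -1/1541 (j = 1/(-1541) = -1/1541 ≈ -0.00064893)
x = 1177524 (x = 2 - (-1386561 - (308596 - 517635)) = 2 - (-1386561 - 1*(-209039)) = 2 - (-1386561 + 209039) = 2 - 1*(-1177522) = 2 + 1177522 = 1177524)
n(y, K) = 3 + y²
(-3368098 - 1228220)/(x + n(843, j)) = (-3368098 - 1228220)/(1177524 + (3 + 843²)) = -4596318/(1177524 + (3 + 710649)) = -4596318/(1177524 + 710652) = -4596318/1888176 = -4596318*1/1888176 = -766053/314696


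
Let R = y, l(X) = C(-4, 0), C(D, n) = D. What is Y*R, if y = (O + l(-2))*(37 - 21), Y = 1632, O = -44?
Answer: -1253376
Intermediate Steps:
l(X) = -4
y = -768 (y = (-44 - 4)*(37 - 21) = -48*16 = -768)
R = -768
Y*R = 1632*(-768) = -1253376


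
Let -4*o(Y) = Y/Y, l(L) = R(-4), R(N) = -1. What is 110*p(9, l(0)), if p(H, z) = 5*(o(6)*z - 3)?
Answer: -3025/2 ≈ -1512.5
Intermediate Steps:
l(L) = -1
o(Y) = -¼ (o(Y) = -Y/(4*Y) = -¼*1 = -¼)
p(H, z) = -15 - 5*z/4 (p(H, z) = 5*(-z/4 - 3) = 5*(-3 - z/4) = -15 - 5*z/4)
110*p(9, l(0)) = 110*(-15 - 5/4*(-1)) = 110*(-15 + 5/4) = 110*(-55/4) = -3025/2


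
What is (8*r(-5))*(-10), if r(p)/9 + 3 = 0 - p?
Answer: -1440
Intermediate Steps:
r(p) = -27 - 9*p (r(p) = -27 + 9*(0 - p) = -27 + 9*(-p) = -27 - 9*p)
(8*r(-5))*(-10) = (8*(-27 - 9*(-5)))*(-10) = (8*(-27 + 45))*(-10) = (8*18)*(-10) = 144*(-10) = -1440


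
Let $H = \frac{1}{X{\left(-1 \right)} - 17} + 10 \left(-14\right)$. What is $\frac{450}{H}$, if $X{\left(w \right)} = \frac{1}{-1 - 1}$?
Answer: $- \frac{2625}{817} \approx -3.213$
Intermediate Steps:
$X{\left(w \right)} = - \frac{1}{2}$ ($X{\left(w \right)} = \frac{1}{-2} = - \frac{1}{2}$)
$H = - \frac{4902}{35}$ ($H = \frac{1}{- \frac{1}{2} - 17} + 10 \left(-14\right) = \frac{1}{- \frac{35}{2}} - 140 = - \frac{2}{35} - 140 = - \frac{4902}{35} \approx -140.06$)
$\frac{450}{H} = \frac{450}{- \frac{4902}{35}} = 450 \left(- \frac{35}{4902}\right) = - \frac{2625}{817}$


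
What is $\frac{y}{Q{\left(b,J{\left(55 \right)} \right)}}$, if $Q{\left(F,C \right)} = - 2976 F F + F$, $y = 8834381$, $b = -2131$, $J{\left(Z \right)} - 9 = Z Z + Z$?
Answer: $- \frac{8834381}{13514497267} \approx -0.0006537$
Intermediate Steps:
$J{\left(Z \right)} = 9 + Z + Z^{2}$ ($J{\left(Z \right)} = 9 + \left(Z Z + Z\right) = 9 + \left(Z^{2} + Z\right) = 9 + \left(Z + Z^{2}\right) = 9 + Z + Z^{2}$)
$Q{\left(F,C \right)} = F - 2976 F^{2}$ ($Q{\left(F,C \right)} = - 2976 F^{2} + F = F - 2976 F^{2}$)
$\frac{y}{Q{\left(b,J{\left(55 \right)} \right)}} = \frac{8834381}{\left(-2131\right) \left(1 - -6341856\right)} = \frac{8834381}{\left(-2131\right) \left(1 + 6341856\right)} = \frac{8834381}{\left(-2131\right) 6341857} = \frac{8834381}{-13514497267} = 8834381 \left(- \frac{1}{13514497267}\right) = - \frac{8834381}{13514497267}$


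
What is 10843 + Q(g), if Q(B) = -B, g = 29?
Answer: 10814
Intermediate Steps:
10843 + Q(g) = 10843 - 1*29 = 10843 - 29 = 10814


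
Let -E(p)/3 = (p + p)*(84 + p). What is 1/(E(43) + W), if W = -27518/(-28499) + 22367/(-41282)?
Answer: -1176495718/38548560135045 ≈ -3.0520e-5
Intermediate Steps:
E(p) = -6*p*(84 + p) (E(p) = -3*(p + p)*(84 + p) = -3*2*p*(84 + p) = -6*p*(84 + p))
W = 498560943/1176495718 (W = -27518*(-1/28499) + 22367*(-1/41282) = 27518/28499 - 22367/41282 = 498560943/1176495718 ≈ 0.42377)
1/(E(43) + W) = 1/(-6*43*(84 + 43) + 498560943/1176495718) = 1/(-6*43*127 + 498560943/1176495718) = 1/(-32766 + 498560943/1176495718) = 1/(-38548560135045/1176495718) = -1176495718/38548560135045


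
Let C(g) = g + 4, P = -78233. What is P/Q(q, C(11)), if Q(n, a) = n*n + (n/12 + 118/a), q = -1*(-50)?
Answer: -2346990/75361 ≈ -31.143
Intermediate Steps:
q = 50
C(g) = 4 + g
Q(n, a) = n**2 + 118/a + n/12 (Q(n, a) = n**2 + (n*(1/12) + 118/a) = n**2 + (n/12 + 118/a) = n**2 + (118/a + n/12) = n**2 + 118/a + n/12)
P/Q(q, C(11)) = -78233/(50**2 + 118/(4 + 11) + (1/12)*50) = -78233/(2500 + 118/15 + 25/6) = -78233/75361/30 = -78233*30/75361 = -2346990/75361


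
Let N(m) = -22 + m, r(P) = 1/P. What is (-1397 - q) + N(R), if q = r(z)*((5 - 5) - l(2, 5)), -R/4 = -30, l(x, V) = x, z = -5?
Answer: -6497/5 ≈ -1299.4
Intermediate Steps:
R = 120 (R = -4*(-30) = 120)
q = ⅖ (q = ((5 - 5) - 1*2)/(-5) = -(0 - 2)/5 = -⅕*(-2) = ⅖ ≈ 0.40000)
(-1397 - q) + N(R) = (-1397 - 1*⅖) + (-22 + 120) = (-1397 - ⅖) + 98 = -6987/5 + 98 = -6497/5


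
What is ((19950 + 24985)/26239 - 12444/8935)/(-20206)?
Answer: -3946111/249326582410 ≈ -1.5827e-5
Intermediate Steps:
((19950 + 24985)/26239 - 12444/8935)/(-20206) = (44935*(1/26239) - 12444*1/8935)*(-1/20206) = (2365/1381 - 12444/8935)*(-1/20206) = (3946111/12339235)*(-1/20206) = -3946111/249326582410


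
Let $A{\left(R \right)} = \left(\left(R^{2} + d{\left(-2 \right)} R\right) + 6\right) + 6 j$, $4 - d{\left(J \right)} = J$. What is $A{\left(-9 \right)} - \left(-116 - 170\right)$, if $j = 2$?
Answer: $331$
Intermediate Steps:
$d{\left(J \right)} = 4 - J$
$A{\left(R \right)} = 18 + R^{2} + 6 R$ ($A{\left(R \right)} = \left(\left(R^{2} + \left(4 - -2\right) R\right) + 6\right) + 6 \cdot 2 = \left(\left(R^{2} + \left(4 + 2\right) R\right) + 6\right) + 12 = \left(\left(R^{2} + 6 R\right) + 6\right) + 12 = \left(6 + R^{2} + 6 R\right) + 12 = 18 + R^{2} + 6 R$)
$A{\left(-9 \right)} - \left(-116 - 170\right) = \left(18 + \left(-9\right)^{2} + 6 \left(-9\right)\right) - \left(-116 - 170\right) = \left(18 + 81 - 54\right) - \left(-116 - 170\right) = 45 - -286 = 45 + 286 = 331$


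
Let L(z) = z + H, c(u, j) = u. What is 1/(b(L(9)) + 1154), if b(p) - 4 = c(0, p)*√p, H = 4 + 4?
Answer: 1/1158 ≈ 0.00086356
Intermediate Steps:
H = 8
L(z) = 8 + z (L(z) = z + 8 = 8 + z)
b(p) = 4 (b(p) = 4 + 0*√p = 4 + 0 = 4)
1/(b(L(9)) + 1154) = 1/(4 + 1154) = 1/1158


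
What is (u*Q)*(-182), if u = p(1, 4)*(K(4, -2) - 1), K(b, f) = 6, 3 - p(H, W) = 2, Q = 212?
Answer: -192920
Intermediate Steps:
p(H, W) = 1 (p(H, W) = 3 - 1*2 = 3 - 2 = 1)
u = 5 (u = 1*(6 - 1) = 1*5 = 5)
(u*Q)*(-182) = (5*212)*(-182) = 1060*(-182) = -192920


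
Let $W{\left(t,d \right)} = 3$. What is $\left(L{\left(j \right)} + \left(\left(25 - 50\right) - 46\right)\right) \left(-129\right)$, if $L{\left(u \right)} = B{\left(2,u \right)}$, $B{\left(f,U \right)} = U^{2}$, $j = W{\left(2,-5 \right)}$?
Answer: $7998$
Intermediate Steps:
$j = 3$
$L{\left(u \right)} = u^{2}$
$\left(L{\left(j \right)} + \left(\left(25 - 50\right) - 46\right)\right) \left(-129\right) = \left(3^{2} + \left(\left(25 - 50\right) - 46\right)\right) \left(-129\right) = \left(9 - 71\right) \left(-129\right) = \left(-62\right) \left(-129\right) = 7998$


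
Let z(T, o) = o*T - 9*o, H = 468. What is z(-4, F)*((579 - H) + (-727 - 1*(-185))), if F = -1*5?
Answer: -28015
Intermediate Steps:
F = -5
z(T, o) = -9*o + T*o (z(T, o) = T*o - 9*o = -9*o + T*o)
z(-4, F)*((579 - H) + (-727 - 1*(-185))) = (-5*(-9 - 4))*((579 - 1*468) + (-727 - 1*(-185))) = (-5*(-13))*((579 - 468) + (-727 + 185)) = 65*(111 - 542) = 65*(-431) = -28015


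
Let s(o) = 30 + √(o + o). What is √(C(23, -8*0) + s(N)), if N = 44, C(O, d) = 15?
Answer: √(45 + 2*√22) ≈ 7.3743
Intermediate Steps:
s(o) = 30 + √2*√o (s(o) = 30 + √(2*o) = 30 + √2*√o)
√(C(23, -8*0) + s(N)) = √(15 + (30 + √2*√44)) = √(15 + (30 + √2*(2*√11))) = √(15 + (30 + 2*√22)) = √(45 + 2*√22)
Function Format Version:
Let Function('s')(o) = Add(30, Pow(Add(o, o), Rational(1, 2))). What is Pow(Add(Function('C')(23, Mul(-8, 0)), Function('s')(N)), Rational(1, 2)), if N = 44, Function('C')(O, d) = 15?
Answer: Pow(Add(45, Mul(2, Pow(22, Rational(1, 2)))), Rational(1, 2)) ≈ 7.3743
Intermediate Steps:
Function('s')(o) = Add(30, Mul(Pow(2, Rational(1, 2)), Pow(o, Rational(1, 2)))) (Function('s')(o) = Add(30, Pow(Mul(2, o), Rational(1, 2))) = Add(30, Mul(Pow(2, Rational(1, 2)), Pow(o, Rational(1, 2)))))
Pow(Add(Function('C')(23, Mul(-8, 0)), Function('s')(N)), Rational(1, 2)) = Pow(Add(15, Add(30, Mul(Pow(2, Rational(1, 2)), Pow(44, Rational(1, 2))))), Rational(1, 2)) = Pow(Add(15, Add(30, Mul(Pow(2, Rational(1, 2)), Mul(2, Pow(11, Rational(1, 2)))))), Rational(1, 2)) = Pow(Add(15, Add(30, Mul(2, Pow(22, Rational(1, 2))))), Rational(1, 2)) = Pow(Add(45, Mul(2, Pow(22, Rational(1, 2)))), Rational(1, 2))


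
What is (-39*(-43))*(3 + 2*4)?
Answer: 18447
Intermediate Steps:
(-39*(-43))*(3 + 2*4) = 1677*(3 + 8) = 1677*11 = 18447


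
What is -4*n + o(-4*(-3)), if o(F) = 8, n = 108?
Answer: -424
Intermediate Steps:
-4*n + o(-4*(-3)) = -4*108 + 8 = -432 + 8 = -424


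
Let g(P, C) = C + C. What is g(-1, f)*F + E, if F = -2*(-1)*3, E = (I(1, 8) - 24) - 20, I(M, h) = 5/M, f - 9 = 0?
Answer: 69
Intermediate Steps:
f = 9 (f = 9 + 0 = 9)
g(P, C) = 2*C
E = -39 (E = (5/1 - 24) - 20 = (5*1 - 24) - 20 = (5 - 24) - 20 = -19 - 20 = -39)
F = 6 (F = 2*3 = 6)
g(-1, f)*F + E = (2*9)*6 - 39 = 18*6 - 39 = 108 - 39 = 69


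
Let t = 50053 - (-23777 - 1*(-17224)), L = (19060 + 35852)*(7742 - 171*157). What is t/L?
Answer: -2573/47686080 ≈ -5.3957e-5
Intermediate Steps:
L = -1049093760 (L = 54912*(7742 - 26847) = 54912*(-19105) = -1049093760)
t = 56606 (t = 50053 - (-23777 + 17224) = 50053 - 1*(-6553) = 50053 + 6553 = 56606)
t/L = 56606/(-1049093760) = 56606*(-1/1049093760) = -2573/47686080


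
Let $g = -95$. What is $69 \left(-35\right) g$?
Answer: $229425$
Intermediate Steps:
$69 \left(-35\right) g = 69 \left(-35\right) \left(-95\right) = \left(-2415\right) \left(-95\right) = 229425$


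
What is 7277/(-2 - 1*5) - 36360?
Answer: -261797/7 ≈ -37400.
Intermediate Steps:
7277/(-2 - 1*5) - 36360 = 7277/(-2 - 5) - 36360 = 7277/(-7) - 36360 = -⅐*7277 - 36360 = -7277/7 - 36360 = -261797/7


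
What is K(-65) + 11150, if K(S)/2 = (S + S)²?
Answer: 44950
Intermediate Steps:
K(S) = 8*S² (K(S) = 2*(S + S)² = 2*(2*S)² = 2*(4*S²) = 8*S²)
K(-65) + 11150 = 8*(-65)² + 11150 = 8*4225 + 11150 = 33800 + 11150 = 44950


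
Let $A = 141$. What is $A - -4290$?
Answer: $4431$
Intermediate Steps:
$A - -4290 = 141 - -4290 = 141 + 4290 = 4431$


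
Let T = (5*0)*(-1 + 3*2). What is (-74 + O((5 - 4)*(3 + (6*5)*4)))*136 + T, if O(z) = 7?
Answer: -9112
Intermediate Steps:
T = 0 (T = 0*(-1 + 6) = 0*5 = 0)
(-74 + O((5 - 4)*(3 + (6*5)*4)))*136 + T = (-74 + 7)*136 + 0 = -67*136 + 0 = -9112 + 0 = -9112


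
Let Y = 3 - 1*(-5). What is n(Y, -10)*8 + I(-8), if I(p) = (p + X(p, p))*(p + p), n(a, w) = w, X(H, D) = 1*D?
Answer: 176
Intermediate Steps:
Y = 8 (Y = 3 + 5 = 8)
X(H, D) = D
I(p) = 4*p**2 (I(p) = (p + p)*(p + p) = (2*p)*(2*p) = 4*p**2)
n(Y, -10)*8 + I(-8) = -10*8 + 4*(-8)**2 = -80 + 4*64 = -80 + 256 = 176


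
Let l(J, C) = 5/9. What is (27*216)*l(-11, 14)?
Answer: 3240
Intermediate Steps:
l(J, C) = 5/9 (l(J, C) = 5*(1/9) = 5/9)
(27*216)*l(-11, 14) = (27*216)*(5/9) = 5832*(5/9) = 3240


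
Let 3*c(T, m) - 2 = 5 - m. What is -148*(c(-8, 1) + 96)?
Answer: -14504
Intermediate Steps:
c(T, m) = 7/3 - m/3 (c(T, m) = ⅔ + (5 - m)/3 = ⅔ + (5/3 - m/3) = 7/3 - m/3)
-148*(c(-8, 1) + 96) = -148*((7/3 - ⅓*1) + 96) = -148*((7/3 - ⅓) + 96) = -148*(2 + 96) = -148*98 = -14504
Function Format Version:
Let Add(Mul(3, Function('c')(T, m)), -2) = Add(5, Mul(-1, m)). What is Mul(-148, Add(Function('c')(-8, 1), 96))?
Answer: -14504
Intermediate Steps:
Function('c')(T, m) = Add(Rational(7, 3), Mul(Rational(-1, 3), m)) (Function('c')(T, m) = Add(Rational(2, 3), Mul(Rational(1, 3), Add(5, Mul(-1, m)))) = Add(Rational(2, 3), Add(Rational(5, 3), Mul(Rational(-1, 3), m))) = Add(Rational(7, 3), Mul(Rational(-1, 3), m)))
Mul(-148, Add(Function('c')(-8, 1), 96)) = Mul(-148, Add(Add(Rational(7, 3), Mul(Rational(-1, 3), 1)), 96)) = Mul(-148, Add(Add(Rational(7, 3), Rational(-1, 3)), 96)) = Mul(-148, Add(2, 96)) = Mul(-148, 98) = -14504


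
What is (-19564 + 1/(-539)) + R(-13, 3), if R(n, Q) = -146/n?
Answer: -137006267/7007 ≈ -19553.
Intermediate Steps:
(-19564 + 1/(-539)) + R(-13, 3) = (-19564 + 1/(-539)) - 146/(-13) = (-19564 - 1/539) - 146*(-1/13) = -10544997/539 + 146/13 = -137006267/7007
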